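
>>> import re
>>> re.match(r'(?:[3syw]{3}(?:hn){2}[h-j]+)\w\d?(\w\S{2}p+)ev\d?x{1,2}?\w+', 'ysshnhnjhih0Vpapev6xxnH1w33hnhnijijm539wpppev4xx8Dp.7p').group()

'ysshnhnjhih0Vpapev6xxnH1w33hnhnijijm539wpppev4xx8Dp'

`match` is anchored at position 0; if the pattern doesn't fit there, it returns None.
The match spans [0:51] → 'ysshnhnjhih0Vpapev6xxnH1w33hnhnijijm539wpppev4xx8Dp'.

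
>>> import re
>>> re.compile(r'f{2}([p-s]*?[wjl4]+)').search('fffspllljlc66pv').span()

Pattern: exactly 2 of a literal 'f'; then zero or more of a character in [p-s] (lazy), then one or more of one of [wjl4] (captured).
`re.search` scans for the first position where the pattern succeeds.
The match spans [1:10] → 'ffspllljl'.
Captured: group 1 = 'spllljl'.

(1, 10)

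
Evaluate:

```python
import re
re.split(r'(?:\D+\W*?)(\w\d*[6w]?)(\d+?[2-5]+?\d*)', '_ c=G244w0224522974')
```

Pattern: one or more of a non-digit, then zero or more of a non-word character (lazy) (non-capturing group); then a word character, then zero or more of a digit, then optionally one of [6w] (captured); then one or more of a digit (lazy), then one or more of a character in [2-5] (lazy), then zero or more of a digit (captured).
`re.split` interleaves the captured-group text with the surrounding fragments.

['', '244w', '0224522974', '']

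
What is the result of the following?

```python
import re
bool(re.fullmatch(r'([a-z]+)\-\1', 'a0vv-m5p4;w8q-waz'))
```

False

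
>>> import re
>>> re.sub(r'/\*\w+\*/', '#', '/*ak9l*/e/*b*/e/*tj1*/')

'#e#e#'

Matches: at [0:8] → '/*ak9l*/'; at [9:14] → '/*b*/'; at [15:22] → '/*tj1*/'.
`sub` substitutes '#' at each match site.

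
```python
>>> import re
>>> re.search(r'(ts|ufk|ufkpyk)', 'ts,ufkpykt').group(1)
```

'ts'

Unlike `match`, `search` isn't anchored — it looks for the pattern anywhere in the string.
The match spans [0:2] → 'ts'.
Captured: group 1 = 'ts'.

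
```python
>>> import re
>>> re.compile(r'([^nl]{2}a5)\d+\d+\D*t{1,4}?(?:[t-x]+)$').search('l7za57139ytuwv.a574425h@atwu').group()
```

Pattern: exactly 2 of any character except [nl], then the literal 'a5' (captured); then one or more of a digit; then one or more of a digit, then zero or more of a non-digit, then 1 to 4 of the literal 't' (lazy); then one or more of a character in [t-x] (non-capturing group); then anchored at the end.
Unlike `match`, `search` isn't anchored — it looks for the pattern anywhere in the string.
The match spans [13:28] → 'v.a574425h@atwu'.
Captured: group 1 = 'v.a5'.

'v.a574425h@atwu'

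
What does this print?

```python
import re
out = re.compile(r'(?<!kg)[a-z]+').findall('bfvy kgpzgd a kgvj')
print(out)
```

['bfvy', 'kgpzgd', 'a', 'kgvj']

The negative lookahead/lookbehind blocks any match where the forbidden context is present.
Since nothing is captured, `findall` lists the 4 matched substrings directly.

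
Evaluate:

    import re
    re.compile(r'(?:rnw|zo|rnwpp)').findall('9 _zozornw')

['zo', 'zo', 'rnw']

Since nothing is captured, `findall` lists the 3 matched substrings directly.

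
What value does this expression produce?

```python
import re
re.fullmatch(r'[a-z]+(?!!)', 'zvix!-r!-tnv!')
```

None

`re.fullmatch` is like wrapping the pattern in `^…$` (in single-line mode).
Here the string isn't matched end-to-end, so the call returns None.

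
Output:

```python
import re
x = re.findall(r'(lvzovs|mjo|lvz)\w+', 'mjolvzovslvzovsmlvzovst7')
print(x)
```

['mjo']

With a single group, `findall` returns only what that group captured — 1 item.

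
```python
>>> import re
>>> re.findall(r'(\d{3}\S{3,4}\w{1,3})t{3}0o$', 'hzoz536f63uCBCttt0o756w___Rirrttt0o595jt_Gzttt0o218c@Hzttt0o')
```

['218c@Hz']

Because there's exactly one group, `findall` drops the full match and keeps group 1 from the one hit.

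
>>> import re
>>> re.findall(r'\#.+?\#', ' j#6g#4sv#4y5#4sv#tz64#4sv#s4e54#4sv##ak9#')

The `?` after the quantifier makes it lazy — it takes as little as possible before letting the rest of the pattern try.
Scanning left to right: at [2:6] → '#6g#'; at [9:14] → '#4y5#'; at [17:23] → '#tz64#'; at [26:33] → '#s4e54#'; at [36:42] → '##ak9#'.
`findall` yields the raw match text (5 of them) because the pattern has no groups.

['#6g#', '#4y5#', '#tz64#', '#s4e54#', '##ak9#']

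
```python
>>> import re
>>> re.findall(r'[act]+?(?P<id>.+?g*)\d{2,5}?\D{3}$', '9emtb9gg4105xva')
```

['b9gg']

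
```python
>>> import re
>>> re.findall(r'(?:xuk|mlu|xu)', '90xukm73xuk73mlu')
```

['xuk', 'xuk', 'mlu']

Alternation tries branches left to right and keeps the first one that lets the overall match succeed at that position.
Matches: at [2:5] → 'xuk'; at [8:11] → 'xuk'; at [13:16] → 'mlu'.
Since nothing is captured, `findall` lists the 3 matched substrings directly.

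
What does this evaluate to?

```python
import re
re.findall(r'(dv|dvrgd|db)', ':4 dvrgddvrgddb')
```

['dv', 'dv', 'db']

`|` is ordered: at each position the engine commits to the first alternative that works.
Matches: at [3:5] match 'dv', group 1 = 'dv'; at [8:10] match 'dv', group 1 = 'dv'; at [13:15] match 'db', group 1 = 'db'.
With a single group, `findall` returns only what that group captured — 3 items.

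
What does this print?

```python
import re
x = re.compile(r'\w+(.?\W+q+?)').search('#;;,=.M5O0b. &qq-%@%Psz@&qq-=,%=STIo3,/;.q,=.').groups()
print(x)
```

The match spans [6:15] → 'M5O0b. &q'.
Captured: group 1 = '. &q'.

('. &q',)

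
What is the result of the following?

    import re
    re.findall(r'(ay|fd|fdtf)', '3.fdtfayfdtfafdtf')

['fd', 'ay', 'fd', 'fd']

Alternation isn't longest-match — the leftmost alternative that fits at this position is chosen.
Scanning left to right: at [2:4] match 'fd', group 1 = 'fd'; at [6:8] match 'ay', group 1 = 'ay'; at [8:10] match 'fd', group 1 = 'fd'; at [13:15] match 'fd', group 1 = 'fd'.
Because there's exactly one group, `findall` drops the full match and keeps group 1 from each hit.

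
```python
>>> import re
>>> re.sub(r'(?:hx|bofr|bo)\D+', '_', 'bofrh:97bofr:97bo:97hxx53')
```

'_97_97_97_53'

Each match is replaced by '_'.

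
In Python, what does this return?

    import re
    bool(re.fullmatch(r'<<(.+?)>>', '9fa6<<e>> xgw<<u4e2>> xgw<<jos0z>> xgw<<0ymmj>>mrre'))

False

For `fullmatch`, every character of the input must be accounted for by the pattern.
Here there's no way to consume every character, so the call returns None, and `bool(None)` is False.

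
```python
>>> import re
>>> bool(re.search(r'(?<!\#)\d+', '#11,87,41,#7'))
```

A negative assertion filters positions out without eating any characters.
Unlike `match`, `search` isn't anchored — it looks for the pattern anywhere in the string.
The match spans [2:3] → '1'.

True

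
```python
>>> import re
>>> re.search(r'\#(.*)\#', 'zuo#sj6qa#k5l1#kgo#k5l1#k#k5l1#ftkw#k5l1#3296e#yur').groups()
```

('sj6qa#k5l1#kgo#k5l1#k#k5l1#ftkw#k5l1#3296e',)

`re.search` scans for the first position where the pattern succeeds.
The match spans [3:47] → '#sj6qa#k5l1#kgo#k5l1#k#k5l1#ftkw#k5l1#3296e#'.
Captured: group 1 = 'sj6qa#k5l1#kgo#k5l1#k#k5l1#ftkw#k5l1#3296e'.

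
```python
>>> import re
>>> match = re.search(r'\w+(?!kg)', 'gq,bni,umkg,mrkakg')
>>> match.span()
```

(0, 2)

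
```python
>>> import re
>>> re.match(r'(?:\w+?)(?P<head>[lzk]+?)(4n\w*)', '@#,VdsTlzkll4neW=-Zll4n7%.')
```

None

`re.match` only tries the pattern at the start of the string.
Here the string doesn't start with a match, so the call returns None.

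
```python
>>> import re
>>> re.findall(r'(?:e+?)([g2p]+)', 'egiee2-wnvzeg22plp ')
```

['g', '2', 'g22p']

Pattern: one or more of a literal 'e' (lazy) (non-capturing group); then one or more of one of [g2p] (captured).
Scanning left to right: at [0:2] match 'eg', group 1 = 'g'; at [3:6] match 'ee2', group 1 = '2'; at [11:16] match 'eg22p', group 1 = 'g22p'.
One capturing group, so `findall` returns just the captured substring from each match — 3 in all.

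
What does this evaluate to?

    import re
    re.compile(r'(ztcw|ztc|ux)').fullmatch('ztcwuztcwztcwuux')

None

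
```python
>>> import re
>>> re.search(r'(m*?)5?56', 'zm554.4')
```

Pattern: zero or more of a literal 'm' (lazy) (captured); then optionally a literal '5', then the literal '56'.
`re.search` tries every starting position until one works.
Here nothing in the string fits, so the call returns None.

None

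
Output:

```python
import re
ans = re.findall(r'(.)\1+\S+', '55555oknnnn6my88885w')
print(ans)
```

['5']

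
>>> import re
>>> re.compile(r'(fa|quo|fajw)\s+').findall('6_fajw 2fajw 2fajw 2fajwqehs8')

['fajw', 'fajw', 'fajw']

Scanning left to right: at [2:7] match 'fajw ', group 1 = 'fajw'; at [8:13] match 'fajw ', group 1 = 'fajw'; at [14:19] match 'fajw ', group 1 = 'fajw'.
One capturing group, so `findall` returns just the captured substring from each match — 3 in all.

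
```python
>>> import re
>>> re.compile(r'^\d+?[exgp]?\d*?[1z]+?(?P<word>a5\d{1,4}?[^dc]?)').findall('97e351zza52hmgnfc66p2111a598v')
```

['a52h']

This matches anchored at the start of the string; then one or more of a digit (lazy), then optionally one of [exgp], then zero or more of a digit (lazy); then one or more of one of [1z] (lazy); then the literal 'a5', then 1 to 4 of a digit (lazy), then optionally any character except [dc] (captured as 'word').
With a single group, `findall` returns only what that group captured — 1 item.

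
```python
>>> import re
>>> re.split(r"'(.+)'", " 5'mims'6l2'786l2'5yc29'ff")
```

Matches to split on: at [2:24] → "'mims'6l2'786l2'5yc29'".
Because the pattern has a capturing group, `split` also inserts each captured text between the pieces.

[' 5', "mims'6l2'786l2'5yc29", 'ff']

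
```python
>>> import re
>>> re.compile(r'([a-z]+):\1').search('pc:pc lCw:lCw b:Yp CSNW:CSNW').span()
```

(0, 5)

A backreference is literal: `\1` must see the identical characters the first group matched.
`re.search` scans for the first position where the pattern succeeds.
The match spans [0:5] → 'pc:pc'.
Captured: group 1 = 'pc'.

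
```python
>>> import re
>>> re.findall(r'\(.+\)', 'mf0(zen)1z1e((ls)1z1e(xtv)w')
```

['(zen)1z1e((ls)1z1e(xtv)']

Scanning left to right: at [3:26] → '(zen)1z1e((ls)1z1e(xtv)'.
`findall` yields the raw match text (1 of them) because the pattern has no groups.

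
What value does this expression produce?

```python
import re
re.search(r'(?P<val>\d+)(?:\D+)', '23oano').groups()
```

('23',)

This matches one or more of a digit (captured as 'val'); then one or more of a non-digit (non-capturing group).
Unlike `match`, `search` isn't anchored — it looks for the pattern anywhere in the string.
The match spans [0:6] → '23oano'.
Captured: group 1 = '23'.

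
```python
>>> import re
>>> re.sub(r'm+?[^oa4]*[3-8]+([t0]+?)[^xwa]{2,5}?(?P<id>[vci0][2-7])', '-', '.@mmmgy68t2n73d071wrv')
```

Pattern: one or more of a literal 'm' (lazy), then zero or more of any character except [oa4], then one or more of a character in [3-8]; then one or more of one of [t0] (lazy) (captured); then 2 to 5 of any character except [xwa] (lazy); then one of [vci0], then a character in [2-7] (captured as 'id').
Matches: at [2:17] → 'mmmgy68t2n73d07'.
Each match is replaced by '-'.

'.@-1wrv'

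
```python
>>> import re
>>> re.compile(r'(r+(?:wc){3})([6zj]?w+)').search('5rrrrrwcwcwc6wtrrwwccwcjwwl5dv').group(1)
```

'rrrrrwcwcwc'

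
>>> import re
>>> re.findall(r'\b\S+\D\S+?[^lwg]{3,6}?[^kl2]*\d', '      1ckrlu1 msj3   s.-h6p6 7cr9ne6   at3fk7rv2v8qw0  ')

The pattern matches a word boundary (`\b`, zero-width); then one or more of a non-whitespace character; then a non-digit, then one or more of a non-whitespace character (lazy), then 3 to 6 of any character except [lwg] (lazy); then zero or more of any character except [kl2], then a digit.
Scanning left to right: at [6:42] → '1ckrlu1 msj3   s.-h6p6 7cr9ne6   at3'.
`findall` yields the raw match text (1 of them) because the pattern has no groups.

['1ckrlu1 msj3   s.-h6p6 7cr9ne6   at3']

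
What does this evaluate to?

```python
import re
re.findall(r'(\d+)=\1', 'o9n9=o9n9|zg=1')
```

[]

`\1` has to match the exact text group 1 already captured.
One capturing group, so `findall` returns just the captured substring from each match — 0 in all.
Nothing in the string satisfies the pattern, so the list is empty.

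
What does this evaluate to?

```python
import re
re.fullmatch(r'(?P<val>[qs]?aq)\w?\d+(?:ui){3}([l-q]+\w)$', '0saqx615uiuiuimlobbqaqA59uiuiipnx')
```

Pattern: optionally one of [qs], then the literal 'aq' (captured as 'val'); then optionally a word character, then one or more of a digit, then the literal 'ui' repeated 3 times; then one or more of a character in [l-q], then a word character (captured); then anchored at the end.
`re.fullmatch` is like wrapping the pattern in `^…$` (in single-line mode).
Here the string isn't matched end-to-end, so the call returns None.

None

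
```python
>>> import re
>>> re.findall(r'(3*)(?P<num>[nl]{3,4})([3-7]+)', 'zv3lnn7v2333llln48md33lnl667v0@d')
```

[('3', 'lnn', '7'), ('333', 'llln', '4'), ('33', 'lnl', '667')]

The pattern matches zero or more of a literal '3' (captured); then 3 to 4 of one of [nl] (captured as 'num'); then one or more of a character in [3-7] (captured).
Scanning left to right: at [2:7] match '3lnn7', groups = ('3', 'lnn', '7'); at [9:17] match '333llln4', groups = ('333', 'llln', '4'); at [20:28] match '33lnl667', groups = ('33', 'lnl', '667').
3 groups means each result is a tuple of 3 captured strings — 3 here.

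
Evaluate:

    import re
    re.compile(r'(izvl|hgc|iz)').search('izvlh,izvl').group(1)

Branches in `(...|...)` are attempted left-to-right; the first branch that allows the whole pattern to succeed is taken.
`re.search` tries every starting position until one works.
The match spans [0:4] → 'izvl'.
Captured: group 1 = 'izvl'.

'izvl'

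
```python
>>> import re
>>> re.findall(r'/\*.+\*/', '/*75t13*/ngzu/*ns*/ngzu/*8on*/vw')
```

Walking the string: at [0:30] → '/*75t13*/ngzu/*ns*/ngzu/*8on*/'.
Since nothing is captured, `findall` lists the 1 matched substring directly.

['/*75t13*/ngzu/*ns*/ngzu/*8on*/']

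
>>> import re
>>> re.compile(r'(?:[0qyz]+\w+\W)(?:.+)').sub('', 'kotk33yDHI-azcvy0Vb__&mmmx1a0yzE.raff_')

Pattern: one or more of one of [0qyz], then one or more of a word character, then a non-word character (non-capturing group); then one or more of any character (non-capturing group).
Matches: at [6:38] → 'yDHI-azcvy0Vb__&mmmx1a0yzE.raff_'.
Each match is replaced by ''.

'kotk33'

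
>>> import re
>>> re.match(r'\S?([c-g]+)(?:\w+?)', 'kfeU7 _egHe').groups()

('fe',)

The match spans [0:4] → 'kfeU'.
Captured: group 1 = 'fe'.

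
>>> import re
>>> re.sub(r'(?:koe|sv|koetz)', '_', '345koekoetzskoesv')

'345__tzs__'

The regex engine tests alternatives in the order written; an earlier branch that matches wins even if a later one would match more.
Matches: at [3:6] → 'koe'; at [6:9] → 'koe'; at [12:15] → 'koe'; at [15:17] → 'sv'.
`sub` substitutes '_' at each match site.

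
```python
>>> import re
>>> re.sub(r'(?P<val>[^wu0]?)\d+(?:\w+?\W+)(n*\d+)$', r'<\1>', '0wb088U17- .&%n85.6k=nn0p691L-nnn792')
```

'0wb088U17- .&%n85.6k=n<n>'

The pattern matches optionally any character except [wu0] (captured as 'val'); then one or more of a digit; then one or more of a word character (lazy), then one or more of a non-word character (non-capturing group); then zero or more of a literal 'n', then one or more of a digit (captured); then anchored at the end.
Each match is replaced using the text its own group 1 captured.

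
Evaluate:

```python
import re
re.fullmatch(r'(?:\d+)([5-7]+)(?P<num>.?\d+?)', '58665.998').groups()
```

('5', '.998')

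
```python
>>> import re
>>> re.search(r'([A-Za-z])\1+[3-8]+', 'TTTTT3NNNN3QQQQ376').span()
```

(0, 6)

`\1` is not a pattern — it's the concrete string captured by group 1, re-applied verbatim.
`re.search` tries every starting position until one works.
The match spans [0:6] → 'TTTTT3'.
Captured: group 1 = 'T'.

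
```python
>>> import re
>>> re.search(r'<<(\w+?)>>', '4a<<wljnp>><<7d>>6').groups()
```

('wljnp',)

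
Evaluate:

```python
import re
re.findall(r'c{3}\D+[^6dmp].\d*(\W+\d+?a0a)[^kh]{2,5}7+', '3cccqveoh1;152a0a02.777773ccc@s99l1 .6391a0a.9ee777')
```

[';152a0a']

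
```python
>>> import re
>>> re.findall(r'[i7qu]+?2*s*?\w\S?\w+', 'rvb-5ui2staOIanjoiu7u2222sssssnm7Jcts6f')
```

['ui2staOIanjoiu7u2222sssssnm7Jcts6f']

Since nothing is captured, `findall` lists the 1 matched substring directly.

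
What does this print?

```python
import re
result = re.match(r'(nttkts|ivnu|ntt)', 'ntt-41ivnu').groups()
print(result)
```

('ntt',)

`match` is anchored at position 0; if the pattern doesn't fit there, it returns None.
The match spans [0:3] → 'ntt'.
Captured: group 1 = 'ntt'.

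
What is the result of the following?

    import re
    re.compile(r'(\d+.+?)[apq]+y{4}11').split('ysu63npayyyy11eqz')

['ysu', '63n', 'eqz']

Pattern: one or more of a digit, then one or more of any character (lazy) (captured); then one or more of one of [apq], then exactly 4 of a literal 'y', then the literal '11'.
Lazy quantifiers expand one character at a time until the remainder of the pattern can match.
Matches to split on: at [3:14] → '63npayyyy11'.
With a capturing group present, the delimiter's captured portion is kept in the result list.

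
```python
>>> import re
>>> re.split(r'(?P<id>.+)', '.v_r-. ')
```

['', '.v_r-. ', '']

This matches one or more of any character (captured as 'id').
Matches to split on: at [0:7] → '.v_r-. '.
Because the pattern has a capturing group, `split` also inserts each captured text between the pieces.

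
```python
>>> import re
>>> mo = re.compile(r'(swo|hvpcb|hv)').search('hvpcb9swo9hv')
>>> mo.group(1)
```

Branches in `(...|...)` are attempted left-to-right; the first branch that allows the whole pattern to succeed is taken.
`re.search` tries every starting position until one works.
The match spans [0:5] → 'hvpcb'.
Captured: group 1 = 'hvpcb'.

'hvpcb'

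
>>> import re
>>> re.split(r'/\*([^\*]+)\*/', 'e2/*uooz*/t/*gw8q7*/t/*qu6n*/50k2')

With a capturing group present, the delimiter's captured portion is kept in the result list.

['e2', 'uooz', 't', 'gw8q7', 't', 'qu6n', '50k2']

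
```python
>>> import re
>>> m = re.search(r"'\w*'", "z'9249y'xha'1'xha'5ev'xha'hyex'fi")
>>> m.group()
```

"'9249y'"

The match spans [1:8] → "'9249y'".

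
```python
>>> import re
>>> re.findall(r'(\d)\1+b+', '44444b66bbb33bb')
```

['4', '6', '3']

After group 1 captures some text, `\1` only succeeds where that same text appears again.
Scanning left to right: at [0:6] match '44444b', group 1 = '4'; at [6:11] match '66bbb', group 1 = '6'; at [11:15] match '33bb', group 1 = '3'.
With a single group, `findall` returns only what that group captured — 3 items.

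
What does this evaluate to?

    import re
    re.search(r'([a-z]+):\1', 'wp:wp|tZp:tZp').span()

(0, 5)

`\1` has to match the exact text group 1 already captured.
`re.search` tries every starting position until one works.
The match spans [0:5] → 'wp:wp'.
Captured: group 1 = 'wp'.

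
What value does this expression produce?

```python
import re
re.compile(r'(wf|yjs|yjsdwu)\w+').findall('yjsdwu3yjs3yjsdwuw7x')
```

['yjs']

Alternation isn't longest-match — the leftmost alternative that fits at this position is chosen.
Scanning left to right: at [0:20] match 'yjsdwu3yjs3yjsdwuw7x', group 1 = 'yjs'.
With a single group, `findall` returns only what that group captured — 1 item.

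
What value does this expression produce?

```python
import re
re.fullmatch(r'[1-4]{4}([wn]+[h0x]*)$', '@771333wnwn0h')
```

None

The pattern matches exactly 4 of a character in [1-4]; then one or more of one of [wn], then zero or more of one of [h0x] (captured); then anchored at the end.
`re.fullmatch` requires the pattern to consume the entire string.
Here the pattern can't cover the whole string, so the call returns None.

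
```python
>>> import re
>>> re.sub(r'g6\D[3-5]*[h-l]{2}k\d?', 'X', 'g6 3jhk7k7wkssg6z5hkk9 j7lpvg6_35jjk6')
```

The pattern matches the literal 'g6', then a non-digit; then zero or more of a character in [3-5], then exactly 2 of a character in [h-l], then the literal 'k'; then optionally a digit.
Matches: at [0:8] → 'g6 3jhk7'; at [14:22] → 'g6z5hkk9'; at [28:37] → 'g6_35jjk6'.
`sub` substitutes 'X' at each match site.

'Xk7wkssX j7lpvX'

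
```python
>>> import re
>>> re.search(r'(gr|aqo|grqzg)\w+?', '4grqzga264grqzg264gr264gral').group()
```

'grq'

`|` is ordered: at each position the engine commits to the first alternative that works.
The match spans [1:4] → 'grq'.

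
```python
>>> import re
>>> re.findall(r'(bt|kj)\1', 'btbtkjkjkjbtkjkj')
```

`\1` is not a pattern — it's the concrete string captured by group 1, re-applied verbatim.
Walking the string: at [0:4] match 'btbt', group 1 = 'bt'; at [4:8] match 'kjkj', group 1 = 'kj'; at [12:16] match 'kjkj', group 1 = 'kj'.
With a single group, `findall` returns only what that group captured — 3 items.

['bt', 'kj', 'kj']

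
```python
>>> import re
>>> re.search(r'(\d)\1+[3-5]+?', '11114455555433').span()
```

After group 1 captures some text, `\1` only succeeds where that same text appears again.
The match spans [0:5] → '11114'.

(0, 5)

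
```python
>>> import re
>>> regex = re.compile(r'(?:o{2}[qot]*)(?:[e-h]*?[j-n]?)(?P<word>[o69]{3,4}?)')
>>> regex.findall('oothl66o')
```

Pattern: exactly 2 of a literal 'o', then zero or more of one of [qot] (non-capturing group); then zero or more of a character in [e-h] (lazy), then optionally a character in [j-n] (non-capturing group); then 3 to 4 of one of [o69] (lazy) (captured as 'word').
Matches: at [0:8] match 'oothl66o', group 1 = '66o'.
With a single group, `findall` returns only what that group captured — 1 item.

['66o']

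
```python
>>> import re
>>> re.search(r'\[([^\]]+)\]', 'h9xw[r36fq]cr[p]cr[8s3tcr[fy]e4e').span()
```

(4, 11)

`search` walks the string left to right and returns the first match it finds.
The match spans [4:11] → '[r36fq]'.
Captured: group 1 = 'r36fq'.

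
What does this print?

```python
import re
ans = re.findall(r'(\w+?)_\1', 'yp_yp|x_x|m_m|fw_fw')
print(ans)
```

['yp', 'x', 'm', 'fw']

A backreference is literal: `\1` must see the identical characters the first group matched.
With a single group, `findall` returns only what that group captured — 4 items.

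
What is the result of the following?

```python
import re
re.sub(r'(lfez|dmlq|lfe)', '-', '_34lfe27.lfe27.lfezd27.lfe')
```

The regex engine tests alternatives in the order written; an earlier branch that matches wins even if a later one would match more.
Matches: at [3:6] → 'lfe'; at [9:12] → 'lfe'; at [15:19] → 'lfez'; at [23:26] → 'lfe'.
Each match is replaced by '-'.

'_34-27.-27.-d27.-'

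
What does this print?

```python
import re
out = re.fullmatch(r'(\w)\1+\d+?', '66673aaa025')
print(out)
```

None

`re.fullmatch` is like wrapping the pattern in `^…$` (in single-line mode).
Here there's no way to consume every character, so the call returns None.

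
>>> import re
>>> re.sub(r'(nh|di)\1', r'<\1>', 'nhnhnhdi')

`\1` has to match the exact text group 1 already captured.
Matches: at [0:4] → 'nhnh'.
`\1` in the replacement pulls in group 1's text for each match.

'<nh>nhdi'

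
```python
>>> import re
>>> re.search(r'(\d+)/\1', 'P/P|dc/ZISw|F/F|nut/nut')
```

None

A backreference is literal: `\1` must see the identical characters the first group matched.
Unlike `match`, `search` isn't anchored — it looks for the pattern anywhere in the string.
Here no position works, so the call returns None.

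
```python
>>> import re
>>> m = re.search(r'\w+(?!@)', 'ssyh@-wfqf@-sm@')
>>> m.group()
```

'ssy'

The negative lookaround is zero-width — it rules out positions where the adjacent text would match, without consuming anything.
The match spans [0:3] → 'ssy'.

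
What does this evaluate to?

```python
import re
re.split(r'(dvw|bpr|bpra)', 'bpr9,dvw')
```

['', 'bpr', '9,', 'dvw', '']

Matches to split on: at [0:3] → 'bpr'; at [5:8] → 'dvw'.
The group in the pattern means `split` returns the separators' captures alongside the pieces.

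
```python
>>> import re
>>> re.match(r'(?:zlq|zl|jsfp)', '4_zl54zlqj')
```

None

`re.match` only tries the pattern at the start of the string.
Here the pattern fails at index 0, so the call returns None.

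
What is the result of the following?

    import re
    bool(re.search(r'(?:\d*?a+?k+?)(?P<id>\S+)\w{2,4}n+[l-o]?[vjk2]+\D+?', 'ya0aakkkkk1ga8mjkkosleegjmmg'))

False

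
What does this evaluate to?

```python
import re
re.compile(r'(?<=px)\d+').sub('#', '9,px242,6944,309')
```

The `(?=…)`/`(?<=…)` assertion just peeks at neighbouring text; it doesn't advance the match position.
Matches: at [4:7] → '242'.
Every occurrence is swapped for '#'.

'9,px#,6944,309'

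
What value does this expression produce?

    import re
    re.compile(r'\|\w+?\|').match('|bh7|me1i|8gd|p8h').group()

'|bh7|'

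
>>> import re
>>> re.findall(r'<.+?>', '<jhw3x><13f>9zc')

['<jhw3x>', '<13f>']

Matches: at [0:7] → '<jhw3x>'; at [7:12] → '<13f>'.
Since nothing is captured, `findall` lists the 2 matched substrings directly.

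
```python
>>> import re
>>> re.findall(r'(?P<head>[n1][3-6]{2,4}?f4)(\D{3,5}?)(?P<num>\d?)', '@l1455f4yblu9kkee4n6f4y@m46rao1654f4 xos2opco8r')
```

A `+?`/`*?`/`{m,n}?` starts at its minimum and grows only as far as needed for what follows to match.
`findall` packs the 3 group values into a tuple for every match.

[('1455f4', 'ybl', ''), ('1654f4', ' xo', '')]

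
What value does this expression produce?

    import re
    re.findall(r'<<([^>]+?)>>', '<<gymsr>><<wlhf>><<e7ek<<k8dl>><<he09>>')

['gymsr', 'wlhf', 'e7ek<<k8dl', 'he09']

Matches: at [0:9] match '<<gymsr>>', group 1 = 'gymsr'; at [9:17] match '<<wlhf>>', group 1 = 'wlhf'; at [17:31] match '<<e7ek<<k8dl>>', group 1 = 'e7ek<<k8dl'; at [31:39] match '<<he09>>', group 1 = 'he09'.
One capturing group, so `findall` returns just the captured substring from each match — 4 in all.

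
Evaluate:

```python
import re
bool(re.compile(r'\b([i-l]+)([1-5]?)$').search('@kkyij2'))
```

False

The pattern matches a word boundary (`\b`, zero-width); then one or more of a character in [i-l] (captured); then optionally a character in [1-5] (captured); then anchored at the end.
`search` walks the string left to right and returns the first match it finds.
Here nothing in the string fits, so the call returns None, and `bool(None)` is False.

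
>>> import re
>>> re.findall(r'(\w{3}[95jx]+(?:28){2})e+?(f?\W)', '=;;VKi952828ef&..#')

This matches exactly 3 of a word character, then one or more of one of [95jx], then the literal '28' repeated 2 times (captured); then one or more of a literal 'e' (lazy); then optionally a literal 'f', then a non-word character (captured).
Walking the string: at [3:15] match 'VKi952828ef&', groups = ('VKi952828', 'f&').
With 2 capturing groups, `findall` returns a 2-tuple per match.

[('VKi952828', 'f&')]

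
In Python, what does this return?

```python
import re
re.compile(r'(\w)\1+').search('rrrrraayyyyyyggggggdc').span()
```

(0, 5)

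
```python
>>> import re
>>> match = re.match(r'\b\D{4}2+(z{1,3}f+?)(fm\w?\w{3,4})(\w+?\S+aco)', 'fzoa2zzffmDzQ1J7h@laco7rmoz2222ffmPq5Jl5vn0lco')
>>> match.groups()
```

('zzf', 'fmDzQ1J', '7h@laco')

The match spans [0:22] → 'fzoa2zzffmDzQ1J7h@laco'.
Captured: group 1 = 'zzf', group 2 = 'fmDzQ1J', group 3 = '7h@laco'.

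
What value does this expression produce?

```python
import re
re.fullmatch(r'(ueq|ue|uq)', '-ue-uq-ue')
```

None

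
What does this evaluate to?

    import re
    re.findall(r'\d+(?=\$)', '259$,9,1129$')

['259', '1129']

The `(?=…)`/`(?<=…)` assertion just peeks at neighbouring text; it doesn't advance the match position.
Walking the string: at [0:3] → '259'; at [7:11] → '1129'.
`findall` yields the raw match text (2 of them) because the pattern has no groups.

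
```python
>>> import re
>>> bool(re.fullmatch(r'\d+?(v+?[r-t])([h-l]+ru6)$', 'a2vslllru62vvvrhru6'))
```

The pattern matches one or more of a digit (lazy); then one or more of a literal 'v' (lazy), then a character in [r-t] (captured); then one or more of a character in [h-l], then the literal 'ru6' (captured); then anchored at the end.
For `fullmatch`, every character of the input must be accounted for by the pattern.
Here the pattern can't cover the whole string, so the call returns None, and `bool(None)` is False.

False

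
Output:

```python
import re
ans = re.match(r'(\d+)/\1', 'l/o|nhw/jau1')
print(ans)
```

None

`\1` is not a pattern — it's the concrete string captured by group 1, re-applied verbatim.
`re.match` won't scan ahead — the pattern has to work from the very first character.
Here position 0 doesn't satisfy it, so the call returns None.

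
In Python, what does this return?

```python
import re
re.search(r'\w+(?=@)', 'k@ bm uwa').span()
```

(0, 1)

The lookaround is zero-width — it requires the adjacent text to match without consuming it, so the asserted text isn't part of the match.
`re.search` scans for the first position where the pattern succeeds.
The match spans [0:1] → 'k'.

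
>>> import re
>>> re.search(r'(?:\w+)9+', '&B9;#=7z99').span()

(1, 3)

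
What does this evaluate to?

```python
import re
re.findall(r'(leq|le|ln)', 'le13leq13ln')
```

The regex engine tests alternatives in the order written; an earlier branch that matches wins even if a later one would match more.
Because there's exactly one group, `findall` drops the full match and keeps group 1 from each hit.

['le', 'leq', 'ln']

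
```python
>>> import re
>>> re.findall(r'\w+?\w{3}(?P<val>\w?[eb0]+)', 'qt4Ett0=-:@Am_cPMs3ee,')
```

['t0', '3ee']

The pattern matches one or more of a word character (lazy); then exactly 3 of a word character; then optionally a word character, then one or more of one of [eb0] (captured as 'val').
A `+?`/`*?`/`{m,n}?` starts at its minimum and grows only as far as needed for what follows to match.
Matches: at [0:7] match 'qt4Ett0', group 1 = 't0'; at [11:21] match 'Am_cPMs3ee', group 1 = '3ee'.
With a single group, `findall` returns only what that group captured — 2 items.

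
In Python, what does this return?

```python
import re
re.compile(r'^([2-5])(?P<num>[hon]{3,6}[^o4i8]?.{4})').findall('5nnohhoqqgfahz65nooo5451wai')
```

The pattern matches anchored at the start of the string; then a character in [2-5] (captured); then 3 to 6 of one of [hon], then optionally any character except [o4i8], then exactly 4 of any character (captured as 'num').
Matches: at [0:12] match '5nnohhoqqgfa', groups = ('5', 'nnohhoqqgfa').
Multiple groups make `findall` return tuples — one 2-tuple for the one match.

[('5', 'nnohhoqqgfa')]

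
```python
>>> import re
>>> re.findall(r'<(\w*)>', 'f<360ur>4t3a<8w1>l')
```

['360ur', '8w1']

Scanning left to right: at [1:8] match '<360ur>', group 1 = '360ur'; at [12:17] match '<8w1>', group 1 = '8w1'.
One capturing group, so `findall` returns just the captured substring from each match — 2 in all.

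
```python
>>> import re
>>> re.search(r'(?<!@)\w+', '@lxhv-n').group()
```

The negative lookahead/lookbehind blocks any match where the forbidden context is present.
`re.search` tries every starting position until one works.
The match spans [2:5] → 'xhv'.

'xhv'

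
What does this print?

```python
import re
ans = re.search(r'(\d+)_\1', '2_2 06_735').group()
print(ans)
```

2_2

After group 1 captures some text, `\1` only succeeds where that same text appears again.
`re.search` scans for the first position where the pattern succeeds.
The match spans [0:3] → '2_2'.
Captured: group 1 = '2'.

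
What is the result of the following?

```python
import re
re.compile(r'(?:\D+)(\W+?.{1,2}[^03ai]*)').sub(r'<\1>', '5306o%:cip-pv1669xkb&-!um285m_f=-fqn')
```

Pattern: one or more of a non-digit (non-capturing group); then one or more of a non-word character (lazy), then 1 to 2 of any character, then zero or more of any character except [03ai] (captured).
`\1` in the replacement pulls in group 1's text for each match.

'5306<-pv1669xkb&-!um285m_f=-fqn>'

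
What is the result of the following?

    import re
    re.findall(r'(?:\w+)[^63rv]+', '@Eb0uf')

This matches one or more of a word character (non-capturing group); then one or more of any character except [63rv].
Walking the string: at [1:6] → 'Eb0uf'.
No capturing groups, so `findall` returns the 1 full match string.

['Eb0uf']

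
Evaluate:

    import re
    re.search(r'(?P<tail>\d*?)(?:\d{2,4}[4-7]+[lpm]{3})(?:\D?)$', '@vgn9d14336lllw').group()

This matches zero or more of a digit (lazy) (captured as 'tail'); then 2 to 4 of a digit, then one or more of a character in [4-7], then exactly 3 of one of [lpm] (non-capturing group); then optionally a non-digit (non-capturing group); then anchored at the end.
`re.search` scans for the first position where the pattern succeeds.
The match spans [6:15] → '14336lllw'.
Captured: group 1 = ''.

'14336lllw'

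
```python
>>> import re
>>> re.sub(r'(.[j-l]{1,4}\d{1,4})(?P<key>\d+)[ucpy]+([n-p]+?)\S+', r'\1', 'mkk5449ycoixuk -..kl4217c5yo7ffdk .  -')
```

'mkk544 -..kl4217c5yo7ffdk .  -'

This matches any character, then 1 to 4 of a character in [j-l], then 1 to 4 of a digit (captured); then one or more of a digit (captured as 'key'); then one or more of one of [ucpy]; then one or more of a character in [n-p] (lazy) (captured); then one or more of a non-whitespace character.
Matches: at [0:14] → 'mkk5449ycoixuk'.
`\1` in the replacement pulls in group 1's text for each match.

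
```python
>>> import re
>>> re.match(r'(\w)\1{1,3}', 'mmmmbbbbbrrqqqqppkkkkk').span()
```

(0, 4)

`\1` has to match the exact text group 1 already captured.
With `match`, the pattern is implicitly anchored at the beginning.
The match spans [0:4] → 'mmmm'.
Captured: group 1 = 'm'.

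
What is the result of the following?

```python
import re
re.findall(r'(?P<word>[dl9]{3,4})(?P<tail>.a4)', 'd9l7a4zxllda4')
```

Pattern: 3 to 4 of one of [dl9] (captured as 'word'); then any character, then the literal 'a4' (captured as 'tail').
Matches: at [0:6] match 'd9l7a4', groups = ('d9l', '7a4').
With 2 capturing groups, `findall` returns a 2-tuple per match.

[('d9l', '7a4')]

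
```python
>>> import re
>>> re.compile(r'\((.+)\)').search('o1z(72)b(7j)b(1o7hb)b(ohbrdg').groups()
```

('72)b(7j)b(1o7hb',)

The match spans [3:20] → '(72)b(7j)b(1o7hb)'.
Captured: group 1 = '72)b(7j)b(1o7hb'.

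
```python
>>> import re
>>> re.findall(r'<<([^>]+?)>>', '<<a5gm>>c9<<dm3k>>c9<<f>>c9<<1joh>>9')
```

Because there's exactly one group, `findall` drops the full match and keeps group 1 from each hit.

['a5gm', 'dm3k', 'f', '1joh']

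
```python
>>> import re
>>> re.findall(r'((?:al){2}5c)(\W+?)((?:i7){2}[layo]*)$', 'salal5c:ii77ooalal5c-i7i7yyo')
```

Pattern: the literal 'al' repeated 2 times, then the literal '5c' (captured); then one or more of a non-word character (lazy) (captured); then the literal 'i7' repeated 2 times, then zero or more of one of [layo] (captured); then anchored at the end.
Scanning left to right: at [14:28] match 'alal5c-i7i7yyo', groups = ('alal5c', '-', 'i7i7yyo').
Multiple groups make `findall` return tuples — one 3-tuple for the one match.

[('alal5c', '-', 'i7i7yyo')]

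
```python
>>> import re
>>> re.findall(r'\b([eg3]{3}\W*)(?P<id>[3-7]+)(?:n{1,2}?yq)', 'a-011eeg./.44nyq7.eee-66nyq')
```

[('eee-', '66')]

Pattern: a word boundary (`\b`, zero-width); then exactly 3 of one of [eg3], then zero or more of a non-word character (captured); then one or more of a character in [3-7] (captured as 'id'); then 1 to 2 of the literal 'n' (lazy), then the literal 'yq' (non-capturing group).
Multiple groups make `findall` return tuples — one 2-tuple for the one match.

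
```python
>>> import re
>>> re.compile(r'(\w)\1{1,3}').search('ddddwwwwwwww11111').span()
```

(0, 4)

The backreference `\1` re-matches whatever the first group consumed, character for character.
The match spans [0:4] → 'dddd'.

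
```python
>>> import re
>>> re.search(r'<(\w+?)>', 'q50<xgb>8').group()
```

'<xgb>'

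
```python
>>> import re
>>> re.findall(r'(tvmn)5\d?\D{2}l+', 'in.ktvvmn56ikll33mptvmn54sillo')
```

This matches the literal 'tvm', then the literal 'n' (captured); then a literal '5', then optionally a digit; then exactly 2 of a non-digit, then one or more of the literal 'l'.
With a single group, `findall` returns only what that group captured — 1 item.

['tvmn']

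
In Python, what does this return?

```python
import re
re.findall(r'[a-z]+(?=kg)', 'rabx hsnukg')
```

['hsnu']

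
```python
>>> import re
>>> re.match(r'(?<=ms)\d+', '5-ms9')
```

None

`re.match` only tries the pattern at the start of the string.
Here position 0 doesn't satisfy it, so the call returns None.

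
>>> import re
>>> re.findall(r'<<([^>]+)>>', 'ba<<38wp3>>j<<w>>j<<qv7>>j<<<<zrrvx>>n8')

['38wp3', 'w', 'qv7', '<<zrrvx']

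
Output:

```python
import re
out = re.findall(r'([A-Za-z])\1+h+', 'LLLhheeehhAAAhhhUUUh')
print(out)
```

['L', 'e', 'A', 'U']

`\1` has to match the exact text group 1 already captured.
One capturing group, so `findall` returns just the captured substring from each match — 4 in all.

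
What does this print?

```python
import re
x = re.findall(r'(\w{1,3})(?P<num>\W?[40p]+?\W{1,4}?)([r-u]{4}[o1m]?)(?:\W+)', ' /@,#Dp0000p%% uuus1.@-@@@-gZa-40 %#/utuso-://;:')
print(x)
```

[('Dp0', '000p%% ', 'uuus1'), ('gZa', '-40 %#/', 'utuso')]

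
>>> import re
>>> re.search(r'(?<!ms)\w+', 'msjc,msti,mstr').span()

(0, 4)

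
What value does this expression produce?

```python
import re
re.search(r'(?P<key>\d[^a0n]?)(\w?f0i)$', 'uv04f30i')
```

None

This matches a digit, then optionally any character except [a0n] (captured as 'key'); then optionally a word character, then the literal 'f0i' (captured); then anchored at the end.
Here no position works, so the call returns None.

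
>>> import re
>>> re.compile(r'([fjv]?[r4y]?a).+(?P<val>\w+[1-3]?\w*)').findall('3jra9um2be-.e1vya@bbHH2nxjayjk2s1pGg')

The pattern matches optionally one of [fjv], then optionally one of [r4y], then a literal 'a' (captured); then one or more of any character; then one or more of a word character, then optionally a character in [1-3], then zero or more of a word character (captured as 'val').
With 2 capturing groups, `findall` returns a 2-tuple per match.

[('jra', 'g')]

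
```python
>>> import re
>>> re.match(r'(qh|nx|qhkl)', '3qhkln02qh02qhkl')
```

`re.match` only tries the pattern at the start of the string.
Here the string doesn't start with a match, so the call returns None.

None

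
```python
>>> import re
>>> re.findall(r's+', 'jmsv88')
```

['s']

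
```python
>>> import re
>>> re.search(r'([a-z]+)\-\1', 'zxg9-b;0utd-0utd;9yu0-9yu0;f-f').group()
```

'f-f'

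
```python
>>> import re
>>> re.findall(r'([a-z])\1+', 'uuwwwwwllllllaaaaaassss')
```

['u', 'w', 'l', 'a', 's']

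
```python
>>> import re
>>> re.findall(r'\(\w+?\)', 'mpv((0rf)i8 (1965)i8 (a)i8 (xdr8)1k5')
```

['(0rf)', '(1965)', '(a)', '(xdr8)']

`findall` yields the raw match text (4 of them) because the pattern has no groups.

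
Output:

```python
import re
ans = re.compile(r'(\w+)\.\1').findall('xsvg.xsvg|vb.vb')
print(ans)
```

['xsvg', 'vb']

`\1` is not a pattern — it's the concrete string captured by group 1, re-applied verbatim.
Walking the string: at [0:9] match 'xsvg.xsvg', group 1 = 'xsvg'; at [10:15] match 'vb.vb', group 1 = 'vb'.
`findall` collects group 1 from each match (2 total).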